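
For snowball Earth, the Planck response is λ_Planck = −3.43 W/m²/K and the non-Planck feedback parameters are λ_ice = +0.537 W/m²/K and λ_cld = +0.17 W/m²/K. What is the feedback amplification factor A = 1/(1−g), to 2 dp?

1.26

Convert to gains: g_ice = 0.537/3.43 = 0.1566; g_cld = 0.17/3.43 = 0.04956.
Total gain g = 0.20616.
A = 1/(1 − 0.20616) = 1.26.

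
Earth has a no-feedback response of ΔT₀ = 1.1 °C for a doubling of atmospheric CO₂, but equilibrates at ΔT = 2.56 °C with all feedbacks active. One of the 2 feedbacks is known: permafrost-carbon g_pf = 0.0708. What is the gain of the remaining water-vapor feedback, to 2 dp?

Amplification A = ΔT/ΔT₀ = 2.56/1.1 = 2.327.
Total gain g = 1 − 1/A = 1 − 1/2.327 = 0.5703.
The known gain is 0.0708.
g_wv = 0.5703 − 0.0708 = 0.50.

0.50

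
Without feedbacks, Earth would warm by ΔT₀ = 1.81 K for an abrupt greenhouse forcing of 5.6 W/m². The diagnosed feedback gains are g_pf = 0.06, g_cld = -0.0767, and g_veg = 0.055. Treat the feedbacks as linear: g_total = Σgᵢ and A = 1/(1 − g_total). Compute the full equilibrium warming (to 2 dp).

1.88 K

Total gain g = 0.06 − 0.0767 + 0.055 = 0.0383.
Amplification A = 1/(1 − 0.0383) = 1.04.
ΔT = 1.81 × 1.04 = 1.88 K.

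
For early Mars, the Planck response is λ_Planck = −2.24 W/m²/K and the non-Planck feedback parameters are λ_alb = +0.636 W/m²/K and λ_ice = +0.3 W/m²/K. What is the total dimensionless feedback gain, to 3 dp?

Convert to gains: g_alb = 0.636/2.24 = 0.2839; g_ice = 0.3/2.24 = 0.1339.
Total gain g = 0.4178.

0.418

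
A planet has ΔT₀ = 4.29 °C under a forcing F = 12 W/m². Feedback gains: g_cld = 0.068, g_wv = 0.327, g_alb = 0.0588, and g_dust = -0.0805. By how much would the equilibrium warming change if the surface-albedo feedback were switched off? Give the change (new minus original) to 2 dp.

-0.59 °C

Original: g = 0.3733, ΔT = 4.29/(1−0.3733) = 6.8454 °C.
Without surface-albedo: g' = 0.3145, ΔT' = 4.29/(1−0.3145) = 6.2582 °C.
Change = 6.2582 − 6.8454 = -0.59 °C.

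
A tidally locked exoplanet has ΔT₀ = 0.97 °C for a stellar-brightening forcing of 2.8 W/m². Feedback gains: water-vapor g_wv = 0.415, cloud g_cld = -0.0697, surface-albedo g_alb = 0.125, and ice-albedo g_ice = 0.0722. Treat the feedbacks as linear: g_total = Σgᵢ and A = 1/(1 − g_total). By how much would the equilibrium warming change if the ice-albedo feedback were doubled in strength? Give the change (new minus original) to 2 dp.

Original: g = 0.5425, ΔT = 0.97/(1−0.5425) = 2.1202 °C.
With doubled ice-albedo: g' = 0.6147, ΔT' = 0.97/(1−0.6147) = 2.5175 °C.
Change = 2.5175 − 2.1202 = 0.40 °C.

0.40 °C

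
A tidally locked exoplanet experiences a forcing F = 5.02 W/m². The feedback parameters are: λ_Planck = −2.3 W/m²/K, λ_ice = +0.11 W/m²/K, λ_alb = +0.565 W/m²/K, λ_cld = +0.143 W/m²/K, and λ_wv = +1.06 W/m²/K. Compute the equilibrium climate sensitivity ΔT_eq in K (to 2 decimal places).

11.90 K

Net feedback parameter λ = (−2.3) + (+0.11) + (+0.565) + (+0.143) + (+1.06) = -0.422 W/m²/K.
ΔT = −F/λ = −5.02/(-0.422) = 11.90 K.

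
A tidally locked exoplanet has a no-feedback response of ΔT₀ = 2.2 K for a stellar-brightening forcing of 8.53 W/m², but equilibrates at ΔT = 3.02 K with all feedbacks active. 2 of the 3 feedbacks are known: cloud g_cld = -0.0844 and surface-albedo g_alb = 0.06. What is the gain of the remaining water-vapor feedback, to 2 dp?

Amplification A = ΔT/ΔT₀ = 3.02/2.2 = 1.373.
Total gain g = 1 − 1/A = 1 − 1/1.373 = 0.2717.
Known gains sum to -0.0844 + 0.06 = -0.0244.
g_wv = 0.2717 + 0.0244 = 0.30.

0.30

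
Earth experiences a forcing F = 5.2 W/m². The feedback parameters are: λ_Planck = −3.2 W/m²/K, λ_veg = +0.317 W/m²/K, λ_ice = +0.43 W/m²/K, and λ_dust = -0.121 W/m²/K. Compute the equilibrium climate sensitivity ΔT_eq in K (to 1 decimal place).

2.0 K

Net feedback parameter λ = (−3.2) + (+0.317) + (+0.43) + (-0.121) = -2.574 W/m²/K.
ΔT = −F/λ = −5.2/(-2.574) = 2.0 K.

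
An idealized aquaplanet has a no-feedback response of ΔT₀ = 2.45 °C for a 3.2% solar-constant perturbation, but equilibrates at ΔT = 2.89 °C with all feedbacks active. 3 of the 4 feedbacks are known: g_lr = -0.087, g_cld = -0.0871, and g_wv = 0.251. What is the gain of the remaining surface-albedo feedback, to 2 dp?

Amplification A = ΔT/ΔT₀ = 2.89/2.45 = 1.18.
Total gain g = 1 − 1/A = 1 − 1/1.18 = 0.1525.
Known gains sum to -0.087 − 0.0871 + 0.251 = 0.0769.
g_alb = 0.1525 − 0.0769 = 0.08.

0.08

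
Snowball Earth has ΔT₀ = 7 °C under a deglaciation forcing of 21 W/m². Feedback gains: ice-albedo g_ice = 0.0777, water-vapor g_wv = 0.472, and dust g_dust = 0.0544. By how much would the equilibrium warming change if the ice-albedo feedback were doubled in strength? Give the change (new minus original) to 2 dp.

Original: g = 0.6041, ΔT = 7/(1−0.6041) = 17.6812 °C.
With doubled ice-albedo: g' = 0.6818, ΔT' = 7/(1−0.6818) = 21.9987 °C.
Change = 21.9987 − 17.6812 = 4.32 °C.

4.32 °C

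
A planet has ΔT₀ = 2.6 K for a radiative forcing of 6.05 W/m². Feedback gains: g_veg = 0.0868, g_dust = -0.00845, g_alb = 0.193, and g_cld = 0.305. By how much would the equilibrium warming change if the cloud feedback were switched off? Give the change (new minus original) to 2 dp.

Original: g = 0.57635, ΔT = 2.6/(1−0.57635) = 6.1371 K.
Without cloud: g' = 0.27135, ΔT' = 2.6/(1−0.27135) = 3.5682 K.
Change = 3.5682 − 6.1371 = -2.57 K.

-2.57 K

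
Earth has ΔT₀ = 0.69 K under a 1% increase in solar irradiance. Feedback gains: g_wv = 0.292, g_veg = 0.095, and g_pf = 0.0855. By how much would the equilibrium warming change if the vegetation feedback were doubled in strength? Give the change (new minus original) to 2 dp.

Original: g = 0.4725, ΔT = 0.69/(1−0.4725) = 1.3081 K.
With doubled vegetation: g' = 0.5675, ΔT' = 0.69/(1−0.5675) = 1.5954 K.
Change = 1.5954 − 1.3081 = 0.29 K.

0.29 K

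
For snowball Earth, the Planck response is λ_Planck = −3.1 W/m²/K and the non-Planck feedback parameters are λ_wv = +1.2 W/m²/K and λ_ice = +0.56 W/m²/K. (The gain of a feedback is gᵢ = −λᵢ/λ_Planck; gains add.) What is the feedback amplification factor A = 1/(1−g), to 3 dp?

2.313

Convert to gains: g_wv = 1.2/3.1 = 0.3871; g_ice = 0.56/3.1 = 0.1806.
Total gain g = 0.5677.
A = 1/(1 − 0.5677) = 2.313.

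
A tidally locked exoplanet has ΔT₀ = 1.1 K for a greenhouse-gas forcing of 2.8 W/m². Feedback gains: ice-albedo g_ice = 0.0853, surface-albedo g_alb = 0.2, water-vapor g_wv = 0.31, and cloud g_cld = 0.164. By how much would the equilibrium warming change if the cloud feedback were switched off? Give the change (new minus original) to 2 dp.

-1.85 K

Original: g = 0.7593, ΔT = 1.1/(1−0.7593) = 4.5700 K.
Without cloud: g' = 0.5953, ΔT' = 1.1/(1−0.5953) = 2.7181 K.
Change = 2.7181 − 4.5700 = -1.85 K.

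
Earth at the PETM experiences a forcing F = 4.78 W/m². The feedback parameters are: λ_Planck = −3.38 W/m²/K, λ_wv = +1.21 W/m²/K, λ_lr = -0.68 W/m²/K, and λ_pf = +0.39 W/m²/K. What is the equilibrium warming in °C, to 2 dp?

1.94 °C

Net feedback parameter λ = (−3.38) + (+1.21) + (-0.68) + (+0.39) = -2.46 W/m²/K.
ΔT = −F/λ = −4.78/(-2.46) = 1.94 °C.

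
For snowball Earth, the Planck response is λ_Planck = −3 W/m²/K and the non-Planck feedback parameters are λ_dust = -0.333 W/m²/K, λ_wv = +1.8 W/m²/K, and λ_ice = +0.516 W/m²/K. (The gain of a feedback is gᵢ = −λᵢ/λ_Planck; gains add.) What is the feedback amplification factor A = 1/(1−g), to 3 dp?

2.950

Convert to gains: g_dust = -0.333/3 = -0.111; g_wv = 1.8/3 = 0.6; g_ice = 0.516/3 = 0.172.
Total gain g = 0.661.
A = 1/(1 − 0.661) = 2.950.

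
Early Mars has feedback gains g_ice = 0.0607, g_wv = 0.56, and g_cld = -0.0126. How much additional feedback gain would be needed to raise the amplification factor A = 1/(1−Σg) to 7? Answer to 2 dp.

0.25

Current total gain = 0.6081.
Target gain for A = 7: g* = 1 − 1/7 = 0.8571.
Additional gain needed = 0.8571 − 0.6081 = 0.25.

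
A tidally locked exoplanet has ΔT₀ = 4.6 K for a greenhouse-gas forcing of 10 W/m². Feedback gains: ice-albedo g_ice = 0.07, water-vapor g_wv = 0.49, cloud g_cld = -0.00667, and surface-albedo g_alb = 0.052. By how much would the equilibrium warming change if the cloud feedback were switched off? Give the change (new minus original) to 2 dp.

Original: g = 0.60533, ΔT = 4.6/(1−0.60533) = 11.6553 K.
Without cloud: g' = 0.612, ΔT' = 4.6/(1−0.612) = 11.8557 K.
Change = 11.8557 − 11.6553 = 0.20 K.

0.20 K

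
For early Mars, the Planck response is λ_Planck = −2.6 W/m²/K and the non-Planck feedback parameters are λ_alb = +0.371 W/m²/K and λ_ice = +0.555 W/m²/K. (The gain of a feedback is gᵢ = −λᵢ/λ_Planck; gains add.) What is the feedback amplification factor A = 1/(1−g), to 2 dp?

1.55

Convert to gains: g_alb = 0.371/2.6 = 0.1427; g_ice = 0.555/2.6 = 0.2135.
Total gain g = 0.3562.
A = 1/(1 − 0.3562) = 1.55.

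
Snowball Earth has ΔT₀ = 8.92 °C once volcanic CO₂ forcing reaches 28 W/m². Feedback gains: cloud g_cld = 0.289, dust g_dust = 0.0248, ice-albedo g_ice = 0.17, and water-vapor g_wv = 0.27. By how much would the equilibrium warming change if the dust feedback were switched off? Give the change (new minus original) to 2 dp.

-3.32 °C

Original: g = 0.7538, ΔT = 8.92/(1−0.7538) = 36.2307 °C.
Without dust: g' = 0.729, ΔT' = 8.92/(1−0.729) = 32.9151 °C.
Change = 32.9151 − 36.2307 = -3.32 °C.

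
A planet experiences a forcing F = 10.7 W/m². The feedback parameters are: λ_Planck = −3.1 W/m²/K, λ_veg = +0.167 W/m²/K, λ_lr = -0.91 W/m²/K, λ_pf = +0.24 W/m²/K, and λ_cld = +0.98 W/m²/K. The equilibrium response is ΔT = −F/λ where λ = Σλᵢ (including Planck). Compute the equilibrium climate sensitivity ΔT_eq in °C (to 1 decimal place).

Net feedback parameter λ = (−3.1) + (+0.167) + (-0.91) + (+0.24) + (+0.98) = -2.623 W/m²/K.
ΔT = −F/λ = −10.7/(-2.623) = 4.1 °C.

4.1 °C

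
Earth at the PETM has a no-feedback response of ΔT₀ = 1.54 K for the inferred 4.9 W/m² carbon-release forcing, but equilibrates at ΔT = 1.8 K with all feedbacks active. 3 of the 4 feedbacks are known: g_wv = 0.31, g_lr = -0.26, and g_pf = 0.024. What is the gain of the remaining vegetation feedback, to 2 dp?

Amplification A = ΔT/ΔT₀ = 1.8/1.54 = 1.169.
Total gain g = 1 − 1/A = 1 − 1/1.169 = 0.1446.
Known gains sum to 0.31 − 0.26 + 0.024 = 0.074.
g_veg = 0.1446 − 0.074 = 0.07.

0.07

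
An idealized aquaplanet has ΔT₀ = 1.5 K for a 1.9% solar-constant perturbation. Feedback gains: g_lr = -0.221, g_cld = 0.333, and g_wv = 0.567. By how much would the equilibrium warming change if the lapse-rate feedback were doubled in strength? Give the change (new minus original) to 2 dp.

Original: g = 0.679, ΔT = 1.5/(1−0.679) = 4.6729 K.
With doubled lapse-rate: g' = 0.458, ΔT' = 1.5/(1−0.458) = 2.7675 K.
Change = 2.7675 − 4.6729 = -1.91 K.

-1.91 K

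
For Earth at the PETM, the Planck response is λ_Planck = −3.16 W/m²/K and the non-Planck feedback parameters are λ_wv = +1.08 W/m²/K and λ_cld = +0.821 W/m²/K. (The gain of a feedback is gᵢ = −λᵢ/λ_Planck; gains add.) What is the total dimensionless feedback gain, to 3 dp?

0.602

Convert to gains: g_wv = 1.08/3.16 = 0.3418; g_cld = 0.821/3.16 = 0.2598.
Total gain g = 0.6016.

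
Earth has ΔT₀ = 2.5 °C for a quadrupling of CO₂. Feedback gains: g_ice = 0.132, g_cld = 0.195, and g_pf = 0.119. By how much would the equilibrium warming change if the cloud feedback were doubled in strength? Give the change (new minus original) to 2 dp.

2.45 °C

Original: g = 0.446, ΔT = 2.5/(1−0.446) = 4.5126 °C.
With doubled cloud: g' = 0.641, ΔT' = 2.5/(1−0.641) = 6.9638 °C.
Change = 6.9638 − 4.5126 = 2.45 °C.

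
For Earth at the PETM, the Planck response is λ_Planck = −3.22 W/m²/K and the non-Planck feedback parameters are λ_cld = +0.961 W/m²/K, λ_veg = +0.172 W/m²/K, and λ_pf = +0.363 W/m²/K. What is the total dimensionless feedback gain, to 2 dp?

Convert to gains: g_cld = 0.961/3.22 = 0.2984; g_veg = 0.172/3.22 = 0.05342; g_pf = 0.363/3.22 = 0.1127.
Total gain g = 0.46452.

0.46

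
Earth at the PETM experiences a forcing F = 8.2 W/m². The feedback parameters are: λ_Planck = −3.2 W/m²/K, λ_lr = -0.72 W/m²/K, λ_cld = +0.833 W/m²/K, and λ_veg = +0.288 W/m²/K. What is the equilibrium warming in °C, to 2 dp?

2.93 °C

Net feedback parameter λ = (−3.2) + (-0.72) + (+0.833) + (+0.288) = -2.799 W/m²/K.
ΔT = −F/λ = −8.2/(-2.799) = 2.93 °C.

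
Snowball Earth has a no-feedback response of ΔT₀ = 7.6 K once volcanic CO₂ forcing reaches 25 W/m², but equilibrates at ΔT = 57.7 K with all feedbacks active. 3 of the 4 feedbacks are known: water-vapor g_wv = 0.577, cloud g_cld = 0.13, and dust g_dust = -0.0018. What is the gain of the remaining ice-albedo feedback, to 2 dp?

Amplification A = ΔT/ΔT₀ = 57.7/7.6 = 7.592.
Total gain g = 1 − 1/A = 1 − 1/7.592 = 0.8683.
Known gains sum to 0.577 + 0.13 − 0.0018 = 0.7052.
g_ice = 0.8683 − 0.7052 = 0.16.

0.16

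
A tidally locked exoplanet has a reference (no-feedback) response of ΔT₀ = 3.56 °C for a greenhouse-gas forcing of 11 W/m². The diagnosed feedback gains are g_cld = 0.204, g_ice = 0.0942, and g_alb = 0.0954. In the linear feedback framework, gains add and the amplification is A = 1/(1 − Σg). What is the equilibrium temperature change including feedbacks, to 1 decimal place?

5.9 °C

Total gain g = 0.204 + 0.0942 + 0.0954 = 0.3936.
Amplification A = 1/(1 − 0.3936) = 1.649.
ΔT = 3.56 × 1.649 = 5.9 °C.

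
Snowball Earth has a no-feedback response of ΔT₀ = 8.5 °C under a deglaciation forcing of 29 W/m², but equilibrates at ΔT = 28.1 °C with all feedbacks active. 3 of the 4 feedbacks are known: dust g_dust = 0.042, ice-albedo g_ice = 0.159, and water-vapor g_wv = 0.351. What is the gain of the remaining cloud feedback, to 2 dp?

0.15

Amplification A = ΔT/ΔT₀ = 28.1/8.5 = 3.306.
Total gain g = 1 − 1/A = 1 − 1/3.306 = 0.6975.
Known gains sum to 0.042 + 0.159 + 0.351 = 0.552.
g_cld = 0.6975 − 0.552 = 0.15.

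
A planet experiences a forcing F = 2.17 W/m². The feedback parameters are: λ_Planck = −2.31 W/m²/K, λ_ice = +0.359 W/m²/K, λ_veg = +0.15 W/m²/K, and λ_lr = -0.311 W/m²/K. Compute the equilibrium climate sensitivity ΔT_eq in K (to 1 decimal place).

1.0 K

Net feedback parameter λ = (−2.31) + (+0.359) + (+0.15) + (-0.311) = -2.112 W/m²/K.
ΔT = −F/λ = −2.17/(-2.112) = 1.0 K.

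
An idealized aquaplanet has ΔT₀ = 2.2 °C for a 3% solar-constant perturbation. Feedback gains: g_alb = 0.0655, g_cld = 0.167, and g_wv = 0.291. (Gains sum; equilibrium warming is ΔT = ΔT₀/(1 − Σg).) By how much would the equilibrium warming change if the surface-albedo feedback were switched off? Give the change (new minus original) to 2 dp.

-0.56 °C

Original: g = 0.5235, ΔT = 2.2/(1−0.5235) = 4.6170 °C.
Without surface-albedo: g' = 0.458, ΔT' = 2.2/(1−0.458) = 4.0590 °C.
Change = 4.0590 − 4.6170 = -0.56 °C.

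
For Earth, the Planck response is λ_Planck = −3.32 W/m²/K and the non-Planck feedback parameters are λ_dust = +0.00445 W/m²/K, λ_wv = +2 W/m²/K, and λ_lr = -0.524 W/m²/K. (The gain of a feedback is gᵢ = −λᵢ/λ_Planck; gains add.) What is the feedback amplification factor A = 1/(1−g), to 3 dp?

Convert to gains: g_dust = 0.00445/3.32 = 0.00134; g_wv = 2/3.32 = 0.6024; g_lr = -0.524/3.32 = -0.1578.
Total gain g = 0.44594.
A = 1/(1 − 0.44594) = 1.805.

1.805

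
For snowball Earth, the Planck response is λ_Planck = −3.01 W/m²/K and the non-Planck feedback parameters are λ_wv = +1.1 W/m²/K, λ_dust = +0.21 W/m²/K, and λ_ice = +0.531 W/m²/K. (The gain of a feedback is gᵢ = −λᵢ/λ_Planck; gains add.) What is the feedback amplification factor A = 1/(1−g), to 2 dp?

Convert to gains: g_wv = 1.1/3.01 = 0.3654; g_dust = 0.21/3.01 = 0.06977; g_ice = 0.531/3.01 = 0.1764.
Total gain g = 0.61157.
A = 1/(1 − 0.61157) = 2.57.

2.57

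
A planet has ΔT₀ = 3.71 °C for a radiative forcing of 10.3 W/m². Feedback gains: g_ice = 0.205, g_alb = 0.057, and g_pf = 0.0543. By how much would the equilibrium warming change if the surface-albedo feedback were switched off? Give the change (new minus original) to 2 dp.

-0.42 °C

Original: g = 0.3163, ΔT = 3.71/(1−0.3163) = 5.4264 °C.
Without surface-albedo: g' = 0.2593, ΔT' = 3.71/(1−0.2593) = 5.0088 °C.
Change = 5.0088 − 5.4264 = -0.42 °C.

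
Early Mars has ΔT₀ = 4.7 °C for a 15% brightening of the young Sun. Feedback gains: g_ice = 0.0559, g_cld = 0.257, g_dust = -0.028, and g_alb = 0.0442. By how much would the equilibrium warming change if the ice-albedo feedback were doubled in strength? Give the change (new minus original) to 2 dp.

Original: g = 0.3291, ΔT = 4.7/(1−0.3291) = 7.0055 °C.
With doubled ice-albedo: g' = 0.385, ΔT' = 4.7/(1−0.385) = 7.6423 °C.
Change = 7.6423 − 7.0055 = 0.64 °C.

0.64 °C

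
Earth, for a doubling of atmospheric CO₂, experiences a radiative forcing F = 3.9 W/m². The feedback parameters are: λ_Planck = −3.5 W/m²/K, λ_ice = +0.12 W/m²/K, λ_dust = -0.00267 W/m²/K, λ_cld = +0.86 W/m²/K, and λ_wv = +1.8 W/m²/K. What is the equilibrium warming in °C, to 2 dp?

Net feedback parameter λ = (−3.5) + (+0.12) + (-0.00267) + (+0.86) + (+1.8) = -0.72267 W/m²/K.
ΔT = −F/λ = −3.9/(-0.72267) = 5.40 °C.

5.40 °C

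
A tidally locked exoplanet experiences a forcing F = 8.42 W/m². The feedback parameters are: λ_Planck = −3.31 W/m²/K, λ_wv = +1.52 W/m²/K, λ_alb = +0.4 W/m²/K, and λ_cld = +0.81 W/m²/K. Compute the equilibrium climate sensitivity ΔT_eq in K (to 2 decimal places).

Net feedback parameter λ = (−3.31) + (+1.52) + (+0.4) + (+0.81) = -0.58 W/m²/K.
ΔT = −F/λ = −8.42/(-0.58) = 14.52 K.

14.52 K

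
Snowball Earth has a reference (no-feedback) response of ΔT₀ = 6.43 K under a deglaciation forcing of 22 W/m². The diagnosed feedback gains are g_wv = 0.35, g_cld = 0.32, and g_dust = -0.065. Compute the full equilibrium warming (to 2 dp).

16.28 K

Total gain g = 0.35 + 0.32 − 0.065 = 0.605.
Amplification A = 1/(1 − 0.605) = 2.532.
ΔT = 6.43 × 2.532 = 16.28 K.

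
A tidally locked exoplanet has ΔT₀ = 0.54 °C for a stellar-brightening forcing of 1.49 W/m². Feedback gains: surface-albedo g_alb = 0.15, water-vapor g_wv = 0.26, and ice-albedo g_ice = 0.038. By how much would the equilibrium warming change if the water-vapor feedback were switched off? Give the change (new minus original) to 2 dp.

-0.31 °C

Original: g = 0.448, ΔT = 0.54/(1−0.448) = 0.9783 °C.
Without water-vapor: g' = 0.188, ΔT' = 0.54/(1−0.188) = 0.6650 °C.
Change = 0.6650 − 0.9783 = -0.31 °C.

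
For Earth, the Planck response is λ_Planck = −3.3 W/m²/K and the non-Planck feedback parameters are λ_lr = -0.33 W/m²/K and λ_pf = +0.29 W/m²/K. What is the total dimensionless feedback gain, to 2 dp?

-0.01

Convert to gains: g_lr = -0.33/3.3 = -0.1; g_pf = 0.29/3.3 = 0.08788.
Total gain g = -0.01212.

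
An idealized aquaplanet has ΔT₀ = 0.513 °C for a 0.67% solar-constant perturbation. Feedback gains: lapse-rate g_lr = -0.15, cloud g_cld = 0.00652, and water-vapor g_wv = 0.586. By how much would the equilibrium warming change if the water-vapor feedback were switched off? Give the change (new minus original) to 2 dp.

-0.47 °C

Original: g = 0.44252, ΔT = 0.513/(1−0.44252) = 0.9202 °C.
Without water-vapor: g' = -0.14348, ΔT' = 0.513/(1+0.14348) = 0.4486 °C.
Change = 0.4486 − 0.9202 = -0.47 °C.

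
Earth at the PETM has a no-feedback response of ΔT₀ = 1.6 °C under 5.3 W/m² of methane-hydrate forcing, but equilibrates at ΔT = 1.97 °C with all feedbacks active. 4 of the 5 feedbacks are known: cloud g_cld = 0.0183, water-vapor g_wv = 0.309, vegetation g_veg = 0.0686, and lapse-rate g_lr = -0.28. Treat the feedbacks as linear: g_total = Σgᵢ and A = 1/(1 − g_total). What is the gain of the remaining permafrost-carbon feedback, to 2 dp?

0.07

Amplification A = ΔT/ΔT₀ = 1.97/1.6 = 1.231.
Total gain g = 1 − 1/A = 1 − 1/1.231 = 0.1877.
Known gains sum to 0.0183 + 0.309 + 0.0686 − 0.28 = 0.1159.
g_pf = 0.1877 − 0.1159 = 0.07.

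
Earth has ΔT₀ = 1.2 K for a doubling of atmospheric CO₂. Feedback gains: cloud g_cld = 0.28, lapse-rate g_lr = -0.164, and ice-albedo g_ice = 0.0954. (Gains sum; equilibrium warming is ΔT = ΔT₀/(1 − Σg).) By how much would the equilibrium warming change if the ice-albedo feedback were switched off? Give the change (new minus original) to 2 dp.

-0.16 K

Original: g = 0.2114, ΔT = 1.2/(1−0.2114) = 1.5217 K.
Without ice-albedo: g' = 0.116, ΔT' = 1.2/(1−0.116) = 1.3575 K.
Change = 1.3575 − 1.5217 = -0.16 K.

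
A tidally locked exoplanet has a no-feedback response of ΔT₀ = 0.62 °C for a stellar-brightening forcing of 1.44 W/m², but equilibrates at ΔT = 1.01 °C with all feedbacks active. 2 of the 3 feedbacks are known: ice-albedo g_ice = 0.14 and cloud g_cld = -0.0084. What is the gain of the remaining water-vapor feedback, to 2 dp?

Amplification A = ΔT/ΔT₀ = 1.01/0.62 = 1.629.
Total gain g = 1 − 1/A = 1 − 1/1.629 = 0.3861.
Known gains sum to 0.14 − 0.0084 = 0.1316.
g_wv = 0.3861 − 0.1316 = 0.25.

0.25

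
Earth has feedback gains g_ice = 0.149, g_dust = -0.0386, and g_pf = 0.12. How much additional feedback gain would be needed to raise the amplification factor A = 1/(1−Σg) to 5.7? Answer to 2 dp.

Current total gain = 0.2304.
Target gain for A = 5.7: g* = 1 − 1/5.7 = 0.8246.
Additional gain needed = 0.8246 − 0.2304 = 0.59.

0.59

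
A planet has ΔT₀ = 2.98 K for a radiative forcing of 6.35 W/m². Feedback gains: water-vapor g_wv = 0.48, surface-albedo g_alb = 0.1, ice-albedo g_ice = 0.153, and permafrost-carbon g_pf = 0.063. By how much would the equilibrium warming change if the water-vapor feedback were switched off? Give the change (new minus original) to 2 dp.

Original: g = 0.796, ΔT = 2.98/(1−0.796) = 14.6078 K.
Without water-vapor: g' = 0.316, ΔT' = 2.98/(1−0.316) = 4.3567 K.
Change = 4.3567 − 14.6078 = -10.25 K.

-10.25 K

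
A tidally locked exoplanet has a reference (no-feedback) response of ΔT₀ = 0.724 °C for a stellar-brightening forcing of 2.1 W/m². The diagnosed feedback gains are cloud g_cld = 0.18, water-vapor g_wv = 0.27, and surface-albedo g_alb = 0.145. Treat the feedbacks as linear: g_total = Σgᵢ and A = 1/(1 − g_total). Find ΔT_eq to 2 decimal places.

Total gain g = 0.18 + 0.27 + 0.145 = 0.595.
Amplification A = 1/(1 − 0.595) = 2.469.
ΔT = 0.724 × 2.469 = 1.79 °C.

1.79 °C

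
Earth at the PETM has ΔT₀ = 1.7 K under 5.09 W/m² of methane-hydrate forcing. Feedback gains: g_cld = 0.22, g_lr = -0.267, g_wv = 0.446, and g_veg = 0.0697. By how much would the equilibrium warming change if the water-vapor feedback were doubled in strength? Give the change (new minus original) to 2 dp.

Original: g = 0.4687, ΔT = 1.7/(1−0.4687) = 3.1997 K.
With doubled water-vapor: g' = 0.9147, ΔT' = 1.7/(1−0.9147) = 19.9297 K.
Change = 19.9297 − 3.1997 = 16.73 K.

16.73 K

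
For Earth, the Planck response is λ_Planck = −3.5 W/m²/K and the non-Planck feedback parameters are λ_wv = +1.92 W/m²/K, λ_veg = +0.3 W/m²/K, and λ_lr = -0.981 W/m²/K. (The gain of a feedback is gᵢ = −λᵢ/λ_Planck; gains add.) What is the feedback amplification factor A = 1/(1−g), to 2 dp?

Convert to gains: g_wv = 1.92/3.5 = 0.5486; g_veg = 0.3/3.5 = 0.08571; g_lr = -0.981/3.5 = -0.2803.
Total gain g = 0.35401.
A = 1/(1 − 0.35401) = 1.55.

1.55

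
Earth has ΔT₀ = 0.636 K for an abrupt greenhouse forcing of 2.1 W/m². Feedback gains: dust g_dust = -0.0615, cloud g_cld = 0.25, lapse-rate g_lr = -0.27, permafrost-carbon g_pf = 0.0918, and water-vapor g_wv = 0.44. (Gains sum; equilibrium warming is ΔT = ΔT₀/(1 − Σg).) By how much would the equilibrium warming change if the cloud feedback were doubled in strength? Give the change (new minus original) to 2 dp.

0.97 K

Original: g = 0.4503, ΔT = 0.636/(1−0.4503) = 1.1570 K.
With doubled cloud: g' = 0.7003, ΔT' = 0.636/(1−0.7003) = 2.1221 K.
Change = 2.1221 − 1.1570 = 0.97 K.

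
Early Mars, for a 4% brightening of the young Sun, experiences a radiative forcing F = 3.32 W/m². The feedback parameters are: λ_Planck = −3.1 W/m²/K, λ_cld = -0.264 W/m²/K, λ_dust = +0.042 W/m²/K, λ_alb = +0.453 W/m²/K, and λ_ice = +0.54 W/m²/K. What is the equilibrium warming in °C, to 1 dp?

1.4 °C

Net feedback parameter λ = (−3.1) + (-0.264) + (+0.042) + (+0.453) + (+0.54) = -2.329 W/m²/K.
ΔT = −F/λ = −3.32/(-2.329) = 1.4 °C.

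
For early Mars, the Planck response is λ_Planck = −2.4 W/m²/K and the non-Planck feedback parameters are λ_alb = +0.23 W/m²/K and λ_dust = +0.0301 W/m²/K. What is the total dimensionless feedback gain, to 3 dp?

0.108

Convert to gains: g_alb = 0.23/2.4 = 0.09583; g_dust = 0.0301/2.4 = 0.01254.
Total gain g = 0.10837.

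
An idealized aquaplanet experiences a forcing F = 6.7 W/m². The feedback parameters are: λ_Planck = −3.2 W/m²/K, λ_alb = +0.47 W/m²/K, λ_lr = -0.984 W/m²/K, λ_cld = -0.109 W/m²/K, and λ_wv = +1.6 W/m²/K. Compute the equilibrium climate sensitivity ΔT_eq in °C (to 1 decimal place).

Net feedback parameter λ = (−3.2) + (+0.47) + (-0.984) + (-0.109) + (+1.6) = -2.223 W/m²/K.
ΔT = −F/λ = −6.7/(-2.223) = 3.0 °C.

3.0 °C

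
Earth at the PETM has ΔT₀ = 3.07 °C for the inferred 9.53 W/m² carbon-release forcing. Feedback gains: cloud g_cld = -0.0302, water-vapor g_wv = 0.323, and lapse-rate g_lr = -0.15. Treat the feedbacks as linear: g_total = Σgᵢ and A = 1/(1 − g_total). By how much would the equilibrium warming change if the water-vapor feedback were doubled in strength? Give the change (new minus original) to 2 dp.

Original: g = 0.1428, ΔT = 3.07/(1−0.1428) = 3.5814 °C.
With doubled water-vapor: g' = 0.4658, ΔT' = 3.07/(1−0.4658) = 5.7469 °C.
Change = 5.7469 − 3.5814 = 2.17 °C.

2.17 °C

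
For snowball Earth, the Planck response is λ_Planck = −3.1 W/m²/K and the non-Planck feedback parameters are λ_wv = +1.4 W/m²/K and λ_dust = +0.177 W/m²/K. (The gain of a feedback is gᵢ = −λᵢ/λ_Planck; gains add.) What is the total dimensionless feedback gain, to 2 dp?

Convert to gains: g_wv = 1.4/3.1 = 0.4516; g_dust = 0.177/3.1 = 0.0571.
Total gain g = 0.5087.

0.51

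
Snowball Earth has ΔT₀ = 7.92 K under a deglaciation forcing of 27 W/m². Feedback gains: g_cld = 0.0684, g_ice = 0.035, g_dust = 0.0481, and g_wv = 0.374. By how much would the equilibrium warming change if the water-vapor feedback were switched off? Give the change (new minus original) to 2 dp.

Original: g = 0.5255, ΔT = 7.92/(1−0.5255) = 16.6913 K.
Without water-vapor: g' = 0.1515, ΔT' = 7.92/(1−0.1515) = 9.3341 K.
Change = 9.3341 − 16.6913 = -7.36 K.

-7.36 K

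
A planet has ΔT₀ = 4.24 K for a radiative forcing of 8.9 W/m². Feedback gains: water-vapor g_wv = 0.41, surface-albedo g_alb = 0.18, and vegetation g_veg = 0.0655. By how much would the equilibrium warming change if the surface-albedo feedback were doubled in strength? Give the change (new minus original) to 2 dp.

13.47 K

Original: g = 0.6555, ΔT = 4.24/(1−0.6555) = 12.3077 K.
With doubled surface-albedo: g' = 0.8355, ΔT' = 4.24/(1−0.8355) = 25.7751 K.
Change = 25.7751 − 12.3077 = 13.47 K.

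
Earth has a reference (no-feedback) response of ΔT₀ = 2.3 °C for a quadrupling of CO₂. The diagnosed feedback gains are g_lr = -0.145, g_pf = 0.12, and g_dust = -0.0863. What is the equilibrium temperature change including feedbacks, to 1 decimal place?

Total gain g = -0.145 + 0.12 − 0.0863 = -0.1113.
Amplification A = 1/(1 + 0.1113) = 0.8998.
ΔT = 2.3 × 0.8998 = 2.1 °C.

2.1 °C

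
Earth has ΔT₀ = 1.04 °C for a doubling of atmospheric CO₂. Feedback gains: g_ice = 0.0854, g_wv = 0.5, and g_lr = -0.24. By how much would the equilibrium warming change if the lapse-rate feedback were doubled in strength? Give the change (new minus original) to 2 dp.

-0.43 °C

Original: g = 0.3454, ΔT = 1.04/(1−0.3454) = 1.5888 °C.
With doubled lapse-rate: g' = 0.1054, ΔT' = 1.04/(1−0.1054) = 1.1625 °C.
Change = 1.1625 − 1.5888 = -0.43 °C.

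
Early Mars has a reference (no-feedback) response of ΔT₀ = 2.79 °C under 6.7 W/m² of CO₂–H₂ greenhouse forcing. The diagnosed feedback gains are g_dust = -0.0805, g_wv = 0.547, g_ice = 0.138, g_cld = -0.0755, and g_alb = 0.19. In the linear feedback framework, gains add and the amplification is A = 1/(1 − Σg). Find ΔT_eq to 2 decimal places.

9.93 °C

Total gain g = -0.0805 + 0.547 + 0.138 − 0.0755 + 0.19 = 0.719.
Amplification A = 1/(1 − 0.719) = 3.559.
ΔT = 2.79 × 3.559 = 9.93 °C.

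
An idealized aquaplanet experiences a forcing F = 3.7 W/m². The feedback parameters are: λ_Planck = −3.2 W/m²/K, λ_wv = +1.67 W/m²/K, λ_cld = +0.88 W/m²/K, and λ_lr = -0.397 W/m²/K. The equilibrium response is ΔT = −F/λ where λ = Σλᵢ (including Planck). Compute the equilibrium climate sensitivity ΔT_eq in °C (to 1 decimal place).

Net feedback parameter λ = (−3.2) + (+1.67) + (+0.88) + (-0.397) = -1.047 W/m²/K.
ΔT = −F/λ = −3.7/(-1.047) = 3.5 °C.

3.5 °C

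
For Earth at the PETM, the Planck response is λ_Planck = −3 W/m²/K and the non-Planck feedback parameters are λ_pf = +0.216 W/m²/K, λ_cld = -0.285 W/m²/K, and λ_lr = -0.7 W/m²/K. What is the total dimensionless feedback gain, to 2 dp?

-0.26

Convert to gains: g_pf = 0.216/3 = 0.072; g_cld = -0.285/3 = -0.095; g_lr = -0.7/3 = -0.2333.
Total gain g = -0.2563.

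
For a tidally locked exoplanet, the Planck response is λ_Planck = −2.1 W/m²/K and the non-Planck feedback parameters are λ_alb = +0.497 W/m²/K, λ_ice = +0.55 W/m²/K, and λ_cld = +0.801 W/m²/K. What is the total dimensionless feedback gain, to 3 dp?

Convert to gains: g_alb = 0.497/2.1 = 0.2367; g_ice = 0.55/2.1 = 0.2619; g_cld = 0.801/2.1 = 0.3814.
Total gain g = 0.88.

0.880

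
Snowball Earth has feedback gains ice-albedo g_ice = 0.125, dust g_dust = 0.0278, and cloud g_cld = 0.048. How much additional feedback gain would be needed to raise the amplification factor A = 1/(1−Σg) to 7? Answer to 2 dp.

0.66

Current total gain = 0.2008.
Target gain for A = 7: g* = 1 − 1/7 = 0.8571.
Additional gain needed = 0.8571 − 0.2008 = 0.66.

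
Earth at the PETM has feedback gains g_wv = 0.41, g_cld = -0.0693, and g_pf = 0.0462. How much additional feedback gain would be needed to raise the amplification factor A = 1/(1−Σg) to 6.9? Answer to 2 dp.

Current total gain = 0.3869.
Target gain for A = 6.9: g* = 1 − 1/6.9 = 0.8551.
Additional gain needed = 0.8551 − 0.3869 = 0.47.

0.47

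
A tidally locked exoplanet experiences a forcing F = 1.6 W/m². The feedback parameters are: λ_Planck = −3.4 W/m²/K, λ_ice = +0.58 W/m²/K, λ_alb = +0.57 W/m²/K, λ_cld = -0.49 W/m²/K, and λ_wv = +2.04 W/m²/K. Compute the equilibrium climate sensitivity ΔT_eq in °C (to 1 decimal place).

Net feedback parameter λ = (−3.4) + (+0.58) + (+0.57) + (-0.49) + (+2.04) = -0.7 W/m²/K.
ΔT = −F/λ = −1.6/(-0.7) = 2.3 °C.

2.3 °C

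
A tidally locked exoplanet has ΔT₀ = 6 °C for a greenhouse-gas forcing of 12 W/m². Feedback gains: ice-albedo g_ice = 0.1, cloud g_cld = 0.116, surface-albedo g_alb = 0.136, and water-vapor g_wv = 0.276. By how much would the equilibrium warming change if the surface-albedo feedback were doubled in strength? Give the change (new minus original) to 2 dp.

9.29 °C

Original: g = 0.628, ΔT = 6/(1−0.628) = 16.1290 °C.
With doubled surface-albedo: g' = 0.764, ΔT' = 6/(1−0.764) = 25.4237 °C.
Change = 25.4237 − 16.1290 = 9.29 °C.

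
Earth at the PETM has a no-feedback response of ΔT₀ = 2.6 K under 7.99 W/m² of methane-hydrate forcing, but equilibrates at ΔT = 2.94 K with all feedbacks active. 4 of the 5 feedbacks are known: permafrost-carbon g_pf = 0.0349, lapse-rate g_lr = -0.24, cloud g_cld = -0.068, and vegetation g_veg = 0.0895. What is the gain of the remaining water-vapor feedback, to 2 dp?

Amplification A = ΔT/ΔT₀ = 2.94/2.6 = 1.131.
Total gain g = 1 − 1/A = 1 − 1/1.131 = 0.1158.
Known gains sum to 0.0349 − 0.24 − 0.068 + 0.0895 = -0.1836.
g_wv = 0.1158 + 0.1836 = 0.30.

0.30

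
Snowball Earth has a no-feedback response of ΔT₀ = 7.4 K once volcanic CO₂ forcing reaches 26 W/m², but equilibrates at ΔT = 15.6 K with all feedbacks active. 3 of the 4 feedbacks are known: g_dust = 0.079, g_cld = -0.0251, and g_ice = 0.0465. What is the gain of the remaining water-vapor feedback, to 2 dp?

Amplification A = ΔT/ΔT₀ = 15.6/7.4 = 2.108.
Total gain g = 1 − 1/A = 1 − 1/2.108 = 0.5256.
Known gains sum to 0.079 − 0.0251 + 0.0465 = 0.1004.
g_wv = 0.5256 − 0.1004 = 0.43.

0.43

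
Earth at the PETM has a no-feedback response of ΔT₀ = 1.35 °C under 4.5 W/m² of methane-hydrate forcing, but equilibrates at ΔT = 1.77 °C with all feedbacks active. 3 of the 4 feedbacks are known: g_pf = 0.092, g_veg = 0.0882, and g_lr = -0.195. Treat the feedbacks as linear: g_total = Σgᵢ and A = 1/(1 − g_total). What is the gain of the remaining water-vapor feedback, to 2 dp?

Amplification A = ΔT/ΔT₀ = 1.77/1.35 = 1.311.
Total gain g = 1 − 1/A = 1 − 1/1.311 = 0.2372.
Known gains sum to 0.092 + 0.0882 − 0.195 = -0.0148.
g_wv = 0.2372 + 0.0148 = 0.25.

0.25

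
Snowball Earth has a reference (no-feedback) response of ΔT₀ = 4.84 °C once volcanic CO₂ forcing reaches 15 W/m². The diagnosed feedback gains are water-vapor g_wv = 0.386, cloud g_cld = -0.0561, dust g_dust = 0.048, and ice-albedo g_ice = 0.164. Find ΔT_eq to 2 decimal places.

10.57 °C

Total gain g = 0.386 − 0.0561 + 0.048 + 0.164 = 0.5419.
Amplification A = 1/(1 − 0.5419) = 2.183.
ΔT = 4.84 × 2.183 = 10.57 °C.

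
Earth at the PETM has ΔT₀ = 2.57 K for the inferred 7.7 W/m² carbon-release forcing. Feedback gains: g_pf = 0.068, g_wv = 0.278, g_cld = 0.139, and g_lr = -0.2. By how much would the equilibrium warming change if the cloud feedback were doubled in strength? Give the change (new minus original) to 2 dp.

0.87 K

Original: g = 0.285, ΔT = 2.57/(1−0.285) = 3.5944 K.
With doubled cloud: g' = 0.424, ΔT' = 2.57/(1−0.424) = 4.4618 K.
Change = 4.4618 − 3.5944 = 0.87 K.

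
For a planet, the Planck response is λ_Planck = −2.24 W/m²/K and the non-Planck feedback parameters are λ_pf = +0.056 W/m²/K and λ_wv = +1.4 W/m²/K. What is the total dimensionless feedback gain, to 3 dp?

0.650

Convert to gains: g_pf = 0.056/2.24 = 0.025; g_wv = 1.4/2.24 = 0.625.
Total gain g = 0.65.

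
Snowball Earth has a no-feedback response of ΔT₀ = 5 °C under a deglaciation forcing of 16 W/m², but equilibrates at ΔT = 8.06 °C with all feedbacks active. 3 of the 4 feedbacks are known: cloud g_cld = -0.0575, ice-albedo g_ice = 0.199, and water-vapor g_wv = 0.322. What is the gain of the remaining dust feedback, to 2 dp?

-0.08

Amplification A = ΔT/ΔT₀ = 8.06/5 = 1.612.
Total gain g = 1 − 1/A = 1 − 1/1.612 = 0.3797.
Known gains sum to -0.0575 + 0.199 + 0.322 = 0.4635.
g_dust = 0.3797 − 0.4635 = -0.08.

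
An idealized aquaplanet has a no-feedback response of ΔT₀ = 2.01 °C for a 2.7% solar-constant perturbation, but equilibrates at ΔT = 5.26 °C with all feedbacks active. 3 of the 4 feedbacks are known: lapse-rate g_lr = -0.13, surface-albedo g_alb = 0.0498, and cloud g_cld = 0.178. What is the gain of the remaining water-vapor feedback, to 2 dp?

Amplification A = ΔT/ΔT₀ = 5.26/2.01 = 2.617.
Total gain g = 1 − 1/A = 1 − 1/2.617 = 0.6179.
Known gains sum to -0.13 + 0.0498 + 0.178 = 0.0978.
g_wv = 0.6179 − 0.0978 = 0.52.

0.52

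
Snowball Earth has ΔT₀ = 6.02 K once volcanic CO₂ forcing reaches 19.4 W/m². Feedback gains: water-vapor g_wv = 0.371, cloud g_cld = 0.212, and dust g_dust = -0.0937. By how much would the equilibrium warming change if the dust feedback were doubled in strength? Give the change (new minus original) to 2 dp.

-1.83 K

Original: g = 0.4893, ΔT = 6.02/(1−0.4893) = 11.7877 K.
With doubled dust: g' = 0.3956, ΔT' = 6.02/(1−0.3956) = 9.9603 K.
Change = 9.9603 − 11.7877 = -1.83 K.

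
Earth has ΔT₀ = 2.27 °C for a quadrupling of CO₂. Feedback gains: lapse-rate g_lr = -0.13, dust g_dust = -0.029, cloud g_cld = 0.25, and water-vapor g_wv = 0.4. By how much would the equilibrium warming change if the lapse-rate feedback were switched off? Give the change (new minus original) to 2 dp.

Original: g = 0.491, ΔT = 2.27/(1−0.491) = 4.4597 °C.
Without lapse-rate: g' = 0.621, ΔT' = 2.27/(1−0.621) = 5.9894 °C.
Change = 5.9894 − 4.4597 = 1.53 °C.

1.53 °C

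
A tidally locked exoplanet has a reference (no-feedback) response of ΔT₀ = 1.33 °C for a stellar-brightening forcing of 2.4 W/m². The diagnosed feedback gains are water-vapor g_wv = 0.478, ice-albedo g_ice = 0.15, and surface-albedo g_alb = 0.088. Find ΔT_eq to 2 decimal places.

4.68 °C

Total gain g = 0.478 + 0.15 + 0.088 = 0.716.
Amplification A = 1/(1 − 0.716) = 3.521.
ΔT = 1.33 × 3.521 = 4.68 °C.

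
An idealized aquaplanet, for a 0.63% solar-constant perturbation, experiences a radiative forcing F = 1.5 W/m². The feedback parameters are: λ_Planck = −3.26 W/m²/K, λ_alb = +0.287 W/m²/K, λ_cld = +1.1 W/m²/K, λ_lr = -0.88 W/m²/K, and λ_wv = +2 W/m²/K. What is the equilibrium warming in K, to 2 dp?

1.99 K

Net feedback parameter λ = (−3.26) + (+0.287) + (+1.1) + (-0.88) + (+2) = -0.753 W/m²/K.
ΔT = −F/λ = −1.5/(-0.753) = 1.99 K.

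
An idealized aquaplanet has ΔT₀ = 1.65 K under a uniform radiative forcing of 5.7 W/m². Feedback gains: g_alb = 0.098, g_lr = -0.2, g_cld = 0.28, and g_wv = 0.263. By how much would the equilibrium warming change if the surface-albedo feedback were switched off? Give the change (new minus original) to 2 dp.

Original: g = 0.441, ΔT = 1.65/(1−0.441) = 2.9517 K.
Without surface-albedo: g' = 0.343, ΔT' = 1.65/(1−0.343) = 2.5114 K.
Change = 2.5114 − 2.9517 = -0.44 K.

-0.44 K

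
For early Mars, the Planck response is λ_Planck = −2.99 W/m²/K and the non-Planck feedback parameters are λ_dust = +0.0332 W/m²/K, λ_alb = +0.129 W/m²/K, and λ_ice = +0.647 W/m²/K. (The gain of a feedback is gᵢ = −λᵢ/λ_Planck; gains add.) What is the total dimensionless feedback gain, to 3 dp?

Convert to gains: g_dust = 0.0332/2.99 = 0.0111; g_alb = 0.129/2.99 = 0.04314; g_ice = 0.647/2.99 = 0.2164.
Total gain g = 0.27064.

0.271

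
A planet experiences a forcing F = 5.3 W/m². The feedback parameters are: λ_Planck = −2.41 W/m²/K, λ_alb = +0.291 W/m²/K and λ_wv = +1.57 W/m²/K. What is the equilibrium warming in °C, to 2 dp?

Net feedback parameter λ = (−2.41) + (+0.291) + (+1.57) = -0.549 W/m²/K.
ΔT = −F/λ = −5.3/(-0.549) = 9.65 °C.

9.65 °C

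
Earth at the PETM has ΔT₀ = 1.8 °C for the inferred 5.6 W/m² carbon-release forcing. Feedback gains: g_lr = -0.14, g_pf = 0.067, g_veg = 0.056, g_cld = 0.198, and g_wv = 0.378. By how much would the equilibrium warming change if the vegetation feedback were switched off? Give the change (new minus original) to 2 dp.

Original: g = 0.559, ΔT = 1.8/(1−0.559) = 4.0816 °C.
Without vegetation: g' = 0.503, ΔT' = 1.8/(1−0.503) = 3.6217 °C.
Change = 3.6217 − 4.0816 = -0.46 °C.

-0.46 °C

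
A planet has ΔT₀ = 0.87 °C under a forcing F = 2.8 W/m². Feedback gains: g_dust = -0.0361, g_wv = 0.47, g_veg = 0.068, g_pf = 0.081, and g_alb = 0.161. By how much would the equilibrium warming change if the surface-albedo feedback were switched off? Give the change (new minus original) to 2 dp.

Original: g = 0.7439, ΔT = 0.87/(1−0.7439) = 3.3971 °C.
Without surface-albedo: g' = 0.5829, ΔT' = 0.87/(1−0.5829) = 2.0858 °C.
Change = 2.0858 − 3.3971 = -1.31 °C.

-1.31 °C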